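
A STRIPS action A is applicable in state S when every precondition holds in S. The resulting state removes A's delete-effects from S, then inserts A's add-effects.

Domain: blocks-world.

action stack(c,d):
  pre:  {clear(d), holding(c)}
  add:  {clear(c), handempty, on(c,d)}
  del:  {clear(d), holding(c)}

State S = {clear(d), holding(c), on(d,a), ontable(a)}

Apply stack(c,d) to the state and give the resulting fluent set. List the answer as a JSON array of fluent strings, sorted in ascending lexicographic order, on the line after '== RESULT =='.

Progress:
  pre ⊆ S: {clear(d), holding(c)} ⊆ S  — applicable
  S \ del = {on(d,a), ontable(a)}
  ∪ add   = {clear(c), handempty, on(c,d), on(d,a), ontable(a)}

== RESULT ==
["clear(c)", "handempty", "on(c,d)", "on(d,a)", "ontable(a)"]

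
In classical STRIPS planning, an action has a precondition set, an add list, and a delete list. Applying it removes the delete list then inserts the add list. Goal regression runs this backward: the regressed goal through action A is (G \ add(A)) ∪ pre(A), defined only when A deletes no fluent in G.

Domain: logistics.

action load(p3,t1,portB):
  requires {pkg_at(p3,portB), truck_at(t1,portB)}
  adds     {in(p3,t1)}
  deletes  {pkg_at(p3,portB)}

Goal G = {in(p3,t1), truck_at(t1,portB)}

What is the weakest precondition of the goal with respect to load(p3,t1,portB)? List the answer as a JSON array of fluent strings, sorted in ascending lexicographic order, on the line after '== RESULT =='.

Regress:
  G ∩ del = {}  (empty — regression defined)
  G \ add = {in(p3,t1), truck_at(t1,portB)} \ {in(p3,t1)} = {truck_at(t1,portB)}
  ∪ pre   = {truck_at(t1,portB)} ∪ {pkg_at(p3,portB), truck_at(t1,portB)}
          = {pkg_at(p3,portB), truck_at(t1,portB)}

== RESULT ==
["pkg_at(p3,portB)", "truck_at(t1,portB)"]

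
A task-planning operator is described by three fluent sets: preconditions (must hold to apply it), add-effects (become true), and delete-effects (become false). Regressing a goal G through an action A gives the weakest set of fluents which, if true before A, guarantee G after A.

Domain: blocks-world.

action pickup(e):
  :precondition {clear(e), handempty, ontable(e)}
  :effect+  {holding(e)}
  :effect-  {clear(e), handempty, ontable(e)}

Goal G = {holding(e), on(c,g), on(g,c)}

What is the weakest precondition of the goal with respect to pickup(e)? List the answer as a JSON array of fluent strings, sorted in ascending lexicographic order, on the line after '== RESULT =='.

Regress:
  G ∩ del = {}  (empty — regression defined)
  G \ add = {holding(e), on(c,g), on(g,c)} \ {holding(e)} = {on(c,g), on(g,c)}
  ∪ pre   = {on(c,g), on(g,c)} ∪ {clear(e), handempty, ontable(e)}
          = {clear(e), handempty, on(c,g), on(g,c), ontable(e)}

== RESULT ==
["clear(e)", "handempty", "on(c,g)", "on(g,c)", "ontable(e)"]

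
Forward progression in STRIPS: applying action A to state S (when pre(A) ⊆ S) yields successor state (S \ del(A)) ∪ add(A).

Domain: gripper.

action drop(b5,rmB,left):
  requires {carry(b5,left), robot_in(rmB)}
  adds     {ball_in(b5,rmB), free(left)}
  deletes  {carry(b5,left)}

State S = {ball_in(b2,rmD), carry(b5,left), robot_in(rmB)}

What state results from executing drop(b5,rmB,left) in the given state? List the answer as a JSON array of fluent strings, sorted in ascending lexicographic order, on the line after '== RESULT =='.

Compute (S \ del) ∪ add:
  pre ⊆ S: {carry(b5,left), robot_in(rmB)} ⊆ S  — applicable
  S \ del = {ball_in(b2,rmD), robot_in(rmB)}
  ∪ add   = {ball_in(b2,rmD), ball_in(b5,rmB), free(left), robot_in(rmB)}

== RESULT ==
["ball_in(b2,rmD)", "ball_in(b5,rmB)", "free(left)", "robot_in(rmB)"]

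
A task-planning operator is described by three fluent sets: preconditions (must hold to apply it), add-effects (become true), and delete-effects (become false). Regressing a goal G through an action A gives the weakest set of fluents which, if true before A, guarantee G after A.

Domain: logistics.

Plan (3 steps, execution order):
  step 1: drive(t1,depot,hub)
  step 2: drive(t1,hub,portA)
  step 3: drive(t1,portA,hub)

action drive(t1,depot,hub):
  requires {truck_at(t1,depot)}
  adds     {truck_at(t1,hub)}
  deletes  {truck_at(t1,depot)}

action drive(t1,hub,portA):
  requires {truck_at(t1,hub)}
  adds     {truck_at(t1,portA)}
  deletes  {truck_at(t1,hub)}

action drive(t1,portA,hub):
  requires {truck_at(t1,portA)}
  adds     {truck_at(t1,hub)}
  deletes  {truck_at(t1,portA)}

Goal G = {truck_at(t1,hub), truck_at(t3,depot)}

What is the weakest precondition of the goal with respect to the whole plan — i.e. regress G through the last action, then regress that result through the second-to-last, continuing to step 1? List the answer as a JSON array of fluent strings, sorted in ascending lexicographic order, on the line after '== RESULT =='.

Regress step by step:
  through step 3 (drive(t1,portA,hub)): drop {truck_at(t1,hub)}, keep {truck_at(t3,depot)}, require {truck_at(t1,portA)}
    → {truck_at(t1,portA), truck_at(t3,depot)}
  through step 2 (drive(t1,hub,portA)): drop {truck_at(t1,portA)}, keep {truck_at(t3,depot)}, require {truck_at(t1,hub)}
    → {truck_at(t1,hub), truck_at(t3,depot)}
  through step 1 (drive(t1,depot,hub)): drop {truck_at(t1,hub)}, keep {truck_at(t3,depot)}, require {truck_at(t1,depot)}
    → {truck_at(t1,depot), truck_at(t3,depot)}

== RESULT ==
["truck_at(t1,depot)", "truck_at(t3,depot)"]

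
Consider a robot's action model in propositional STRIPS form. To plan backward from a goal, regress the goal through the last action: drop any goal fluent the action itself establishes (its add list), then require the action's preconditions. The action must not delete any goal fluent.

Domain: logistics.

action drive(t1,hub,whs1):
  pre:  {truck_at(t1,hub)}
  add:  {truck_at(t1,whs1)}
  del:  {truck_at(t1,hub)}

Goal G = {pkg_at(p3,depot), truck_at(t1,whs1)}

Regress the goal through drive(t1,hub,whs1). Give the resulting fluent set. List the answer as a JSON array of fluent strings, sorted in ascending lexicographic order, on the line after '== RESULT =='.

Regress:
  G ∩ del = {}  (empty — regression defined)
  G \ add = {pkg_at(p3,depot), truck_at(t1,whs1)} \ {truck_at(t1,whs1)} = {pkg_at(p3,depot)}
  ∪ pre   = {pkg_at(p3,depot)} ∪ {truck_at(t1,hub)}
          = {pkg_at(p3,depot), truck_at(t1,hub)}

== RESULT ==
["pkg_at(p3,depot)", "truck_at(t1,hub)"]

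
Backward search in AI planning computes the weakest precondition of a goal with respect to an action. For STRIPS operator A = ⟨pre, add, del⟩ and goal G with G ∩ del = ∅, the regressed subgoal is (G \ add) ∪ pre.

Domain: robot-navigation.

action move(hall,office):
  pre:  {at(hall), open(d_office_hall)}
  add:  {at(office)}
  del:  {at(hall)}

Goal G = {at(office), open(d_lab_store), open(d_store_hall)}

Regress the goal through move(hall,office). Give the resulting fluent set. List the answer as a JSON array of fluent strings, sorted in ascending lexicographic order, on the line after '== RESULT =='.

Regress:
  G ∩ del = {}  (empty — regression defined)
  G \ add = {at(office), open(d_lab_store), open(d_store_hall)} \ {at(office)} = {open(d_lab_store), open(d_store_hall)}
  ∪ pre   = {open(d_lab_store), open(d_store_hall)} ∪ {at(hall), open(d_office_hall)}
          = {at(hall), open(d_lab_store), open(d_office_hall), open(d_store_hall)}

== RESULT ==
["at(hall)", "open(d_lab_store)", "open(d_office_hall)", "open(d_store_hall)"]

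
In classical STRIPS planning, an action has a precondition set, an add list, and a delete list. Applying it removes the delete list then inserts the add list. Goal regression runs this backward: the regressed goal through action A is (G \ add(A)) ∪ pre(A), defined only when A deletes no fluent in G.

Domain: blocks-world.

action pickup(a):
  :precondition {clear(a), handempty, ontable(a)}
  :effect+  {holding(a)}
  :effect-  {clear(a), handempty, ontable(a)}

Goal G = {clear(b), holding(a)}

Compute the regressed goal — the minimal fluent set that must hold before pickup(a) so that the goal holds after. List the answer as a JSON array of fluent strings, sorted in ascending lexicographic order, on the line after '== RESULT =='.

Compute (G \ add) ∪ pre:
  G ∩ del = {}  (empty — regression defined)
  G \ add = {clear(b), holding(a)} \ {holding(a)} = {clear(b)}
  ∪ pre   = {clear(b)} ∪ {clear(a), handempty, ontable(a)}
          = {clear(a), clear(b), handempty, ontable(a)}

== RESULT ==
["clear(a)", "clear(b)", "handempty", "ontable(a)"]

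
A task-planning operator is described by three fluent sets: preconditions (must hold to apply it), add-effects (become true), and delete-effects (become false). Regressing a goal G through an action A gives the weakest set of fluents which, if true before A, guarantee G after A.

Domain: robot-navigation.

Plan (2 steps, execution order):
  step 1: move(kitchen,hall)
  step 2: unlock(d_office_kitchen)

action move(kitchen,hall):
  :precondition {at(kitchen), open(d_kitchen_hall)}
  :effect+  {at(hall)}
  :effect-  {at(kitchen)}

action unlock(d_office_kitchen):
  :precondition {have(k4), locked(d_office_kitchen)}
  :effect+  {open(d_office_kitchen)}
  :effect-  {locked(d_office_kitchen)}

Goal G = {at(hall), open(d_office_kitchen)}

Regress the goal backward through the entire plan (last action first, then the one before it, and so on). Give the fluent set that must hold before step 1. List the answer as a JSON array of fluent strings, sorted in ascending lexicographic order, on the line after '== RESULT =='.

Work backward from the goal:
  through step 2 (unlock(d_office_kitchen)): drop {open(d_office_kitchen)}, keep {at(hall)}, require {have(k4), locked(d_office_kitchen)}
    → {at(hall), have(k4), locked(d_office_kitchen)}
  through step 1 (move(kitchen,hall)): drop {at(hall)}, keep {have(k4), locked(d_office_kitchen)}, require {at(kitchen), open(d_kitchen_hall)}
    → {at(kitchen), have(k4), locked(d_office_kitchen), open(d_kitchen_hall)}

== RESULT ==
["at(kitchen)", "have(k4)", "locked(d_office_kitchen)", "open(d_kitchen_hall)"]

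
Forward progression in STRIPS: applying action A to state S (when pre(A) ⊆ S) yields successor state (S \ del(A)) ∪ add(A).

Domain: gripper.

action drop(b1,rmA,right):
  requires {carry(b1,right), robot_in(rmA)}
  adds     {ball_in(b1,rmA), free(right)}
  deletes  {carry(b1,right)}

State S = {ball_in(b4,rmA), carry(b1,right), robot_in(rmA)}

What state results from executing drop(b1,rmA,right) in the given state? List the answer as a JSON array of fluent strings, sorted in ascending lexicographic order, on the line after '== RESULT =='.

Progress:
  pre ⊆ S: {carry(b1,right), robot_in(rmA)} ⊆ S  — applicable
  S \ del = {ball_in(b4,rmA), robot_in(rmA)}
  ∪ add   = {ball_in(b1,rmA), ball_in(b4,rmA), free(right), robot_in(rmA)}

== RESULT ==
["ball_in(b1,rmA)", "ball_in(b4,rmA)", "free(right)", "robot_in(rmA)"]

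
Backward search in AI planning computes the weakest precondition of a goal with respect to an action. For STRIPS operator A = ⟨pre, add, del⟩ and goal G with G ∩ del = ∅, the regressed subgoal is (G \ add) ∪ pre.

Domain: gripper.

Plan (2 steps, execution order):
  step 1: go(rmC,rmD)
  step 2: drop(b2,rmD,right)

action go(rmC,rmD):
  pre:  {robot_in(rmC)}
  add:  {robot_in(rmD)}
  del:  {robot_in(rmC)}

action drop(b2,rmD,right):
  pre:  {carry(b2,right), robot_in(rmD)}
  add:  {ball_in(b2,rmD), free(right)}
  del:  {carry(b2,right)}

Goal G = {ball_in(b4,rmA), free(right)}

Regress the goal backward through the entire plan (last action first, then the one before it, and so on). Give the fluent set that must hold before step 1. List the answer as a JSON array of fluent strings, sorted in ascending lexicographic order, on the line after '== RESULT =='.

Work backward from the goal:
  through step 2 (drop(b2,rmD,right)): drop {free(right)}, keep {ball_in(b4,rmA)}, require {carry(b2,right), robot_in(rmD)}
    → {ball_in(b4,rmA), carry(b2,right), robot_in(rmD)}
  through step 1 (go(rmC,rmD)): drop {robot_in(rmD)}, keep {ball_in(b4,rmA), carry(b2,right)}, require {robot_in(rmC)}
    → {ball_in(b4,rmA), carry(b2,right), robot_in(rmC)}

== RESULT ==
["ball_in(b4,rmA)", "carry(b2,right)", "robot_in(rmC)"]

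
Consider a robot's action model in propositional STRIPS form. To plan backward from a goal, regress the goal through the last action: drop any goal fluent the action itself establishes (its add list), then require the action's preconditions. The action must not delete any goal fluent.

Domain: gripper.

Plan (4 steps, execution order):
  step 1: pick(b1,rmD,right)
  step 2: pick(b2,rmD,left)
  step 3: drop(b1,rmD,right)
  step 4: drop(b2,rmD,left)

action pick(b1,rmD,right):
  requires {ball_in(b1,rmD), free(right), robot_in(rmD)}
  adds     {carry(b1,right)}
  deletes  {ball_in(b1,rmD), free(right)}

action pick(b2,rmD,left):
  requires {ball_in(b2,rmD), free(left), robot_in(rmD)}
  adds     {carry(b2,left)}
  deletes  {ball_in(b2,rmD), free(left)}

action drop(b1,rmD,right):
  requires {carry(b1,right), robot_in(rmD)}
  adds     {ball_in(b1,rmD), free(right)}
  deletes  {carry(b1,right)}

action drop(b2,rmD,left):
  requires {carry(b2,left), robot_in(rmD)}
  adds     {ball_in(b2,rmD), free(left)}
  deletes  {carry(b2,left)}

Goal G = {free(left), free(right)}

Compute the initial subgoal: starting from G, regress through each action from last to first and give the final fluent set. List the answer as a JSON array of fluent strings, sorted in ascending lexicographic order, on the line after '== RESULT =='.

Regress step by step:
  through step 4 (drop(b2,rmD,left)): drop {free(left)}, keep {free(right)}, require {carry(b2,left), robot_in(rmD)}
    → {carry(b2,left), free(right), robot_in(rmD)}
  through step 3 (drop(b1,rmD,right)): drop {free(right)}, keep {carry(b2,left), robot_in(rmD)}, require {carry(b1,right), robot_in(rmD)}
    → {carry(b1,right), carry(b2,left), robot_in(rmD)}
  through step 2 (pick(b2,rmD,left)): drop {carry(b2,left)}, keep {carry(b1,right), robot_in(rmD)}, require {ball_in(b2,rmD), free(left), robot_in(rmD)}
    → {ball_in(b2,rmD), carry(b1,right), free(left), robot_in(rmD)}
  through step 1 (pick(b1,rmD,right)): drop {carry(b1,right)}, keep {ball_in(b2,rmD), free(left), robot_in(rmD)}, require {ball_in(b1,rmD), free(right), robot_in(rmD)}
    → {ball_in(b1,rmD), ball_in(b2,rmD), free(left), free(right), robot_in(rmD)}

== RESULT ==
["ball_in(b1,rmD)", "ball_in(b2,rmD)", "free(left)", "free(right)", "robot_in(rmD)"]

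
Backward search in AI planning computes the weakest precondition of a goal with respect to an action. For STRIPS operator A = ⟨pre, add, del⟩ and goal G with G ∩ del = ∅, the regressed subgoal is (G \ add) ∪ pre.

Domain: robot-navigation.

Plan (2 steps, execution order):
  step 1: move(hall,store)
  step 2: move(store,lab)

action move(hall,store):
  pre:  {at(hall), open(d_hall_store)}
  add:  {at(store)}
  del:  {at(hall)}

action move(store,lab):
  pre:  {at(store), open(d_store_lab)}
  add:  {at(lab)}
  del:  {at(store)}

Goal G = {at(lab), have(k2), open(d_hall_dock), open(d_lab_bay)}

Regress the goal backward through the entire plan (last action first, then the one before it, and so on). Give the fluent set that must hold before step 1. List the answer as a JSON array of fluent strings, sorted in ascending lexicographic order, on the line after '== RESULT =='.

Work backward from the goal:
  through step 2 (move(store,lab)): drop {at(lab)}, keep {have(k2), open(d_hall_dock), open(d_lab_bay)}, require {at(store), open(d_store_lab)}
    → {at(store), have(k2), open(d_hall_dock), open(d_lab_bay), open(d_store_lab)}
  through step 1 (move(hall,store)): drop {at(store)}, keep {have(k2), open(d_hall_dock), open(d_lab_bay), open(d_store_lab)}, require {at(hall), open(d_hall_store)}
    → {at(hall), have(k2), open(d_hall_dock), open(d_hall_store), open(d_lab_bay), open(d_store_lab)}

== RESULT ==
["at(hall)", "have(k2)", "open(d_hall_dock)", "open(d_hall_store)", "open(d_lab_bay)", "open(d_store_lab)"]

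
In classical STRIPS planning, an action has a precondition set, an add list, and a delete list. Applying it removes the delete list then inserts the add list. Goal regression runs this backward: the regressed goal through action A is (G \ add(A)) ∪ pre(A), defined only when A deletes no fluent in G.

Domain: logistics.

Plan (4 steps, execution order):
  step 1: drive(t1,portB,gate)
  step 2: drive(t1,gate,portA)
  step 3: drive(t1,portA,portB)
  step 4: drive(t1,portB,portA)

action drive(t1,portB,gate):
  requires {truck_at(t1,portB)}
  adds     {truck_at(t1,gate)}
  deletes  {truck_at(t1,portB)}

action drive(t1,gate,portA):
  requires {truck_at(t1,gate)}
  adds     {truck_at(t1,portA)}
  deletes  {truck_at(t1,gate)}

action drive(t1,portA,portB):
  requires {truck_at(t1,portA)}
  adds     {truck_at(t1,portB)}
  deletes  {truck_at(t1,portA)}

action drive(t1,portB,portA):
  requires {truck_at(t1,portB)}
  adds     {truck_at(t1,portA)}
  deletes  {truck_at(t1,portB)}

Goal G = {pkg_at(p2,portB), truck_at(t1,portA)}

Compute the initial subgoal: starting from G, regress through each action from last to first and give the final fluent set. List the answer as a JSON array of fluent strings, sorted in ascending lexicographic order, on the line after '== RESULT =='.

Work backward from the goal:
  through step 4 (drive(t1,portB,portA)): drop {truck_at(t1,portA)}, keep {pkg_at(p2,portB)}, require {truck_at(t1,portB)}
    → {pkg_at(p2,portB), truck_at(t1,portB)}
  through step 3 (drive(t1,portA,portB)): drop {truck_at(t1,portB)}, keep {pkg_at(p2,portB)}, require {truck_at(t1,portA)}
    → {pkg_at(p2,portB), truck_at(t1,portA)}
  through step 2 (drive(t1,gate,portA)): drop {truck_at(t1,portA)}, keep {pkg_at(p2,portB)}, require {truck_at(t1,gate)}
    → {pkg_at(p2,portB), truck_at(t1,gate)}
  through step 1 (drive(t1,portB,gate)): drop {truck_at(t1,gate)}, keep {pkg_at(p2,portB)}, require {truck_at(t1,portB)}
    → {pkg_at(p2,portB), truck_at(t1,portB)}

== RESULT ==
["pkg_at(p2,portB)", "truck_at(t1,portB)"]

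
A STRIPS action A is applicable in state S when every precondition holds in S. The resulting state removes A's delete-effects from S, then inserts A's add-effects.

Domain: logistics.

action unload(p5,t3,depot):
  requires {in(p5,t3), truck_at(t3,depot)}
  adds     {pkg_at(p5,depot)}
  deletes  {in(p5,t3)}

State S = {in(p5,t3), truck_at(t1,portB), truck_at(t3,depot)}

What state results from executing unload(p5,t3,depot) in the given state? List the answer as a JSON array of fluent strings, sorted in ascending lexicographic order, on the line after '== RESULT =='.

Compute (S \ del) ∪ add:
  pre ⊆ S: {in(p5,t3), truck_at(t3,depot)} ⊆ S  — applicable
  S \ del = {truck_at(t1,portB), truck_at(t3,depot)}
  ∪ add   = {pkg_at(p5,depot), truck_at(t1,portB), truck_at(t3,depot)}

== RESULT ==
["pkg_at(p5,depot)", "truck_at(t1,portB)", "truck_at(t3,depot)"]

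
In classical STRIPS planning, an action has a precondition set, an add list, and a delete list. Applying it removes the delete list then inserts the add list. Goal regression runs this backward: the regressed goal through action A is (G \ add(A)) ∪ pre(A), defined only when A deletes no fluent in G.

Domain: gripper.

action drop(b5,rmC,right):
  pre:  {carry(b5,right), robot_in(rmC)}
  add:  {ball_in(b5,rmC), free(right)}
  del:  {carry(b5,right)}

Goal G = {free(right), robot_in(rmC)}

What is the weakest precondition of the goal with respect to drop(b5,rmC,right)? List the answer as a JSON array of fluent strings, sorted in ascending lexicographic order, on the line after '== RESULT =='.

Compute (G \ add) ∪ pre:
  G ∩ del = {}  (empty — regression defined)
  G \ add = {free(right), robot_in(rmC)} \ {ball_in(b5,rmC), free(right)} = {robot_in(rmC)}
  ∪ pre   = {robot_in(rmC)} ∪ {carry(b5,right), robot_in(rmC)}
          = {carry(b5,right), robot_in(rmC)}

== RESULT ==
["carry(b5,right)", "robot_in(rmC)"]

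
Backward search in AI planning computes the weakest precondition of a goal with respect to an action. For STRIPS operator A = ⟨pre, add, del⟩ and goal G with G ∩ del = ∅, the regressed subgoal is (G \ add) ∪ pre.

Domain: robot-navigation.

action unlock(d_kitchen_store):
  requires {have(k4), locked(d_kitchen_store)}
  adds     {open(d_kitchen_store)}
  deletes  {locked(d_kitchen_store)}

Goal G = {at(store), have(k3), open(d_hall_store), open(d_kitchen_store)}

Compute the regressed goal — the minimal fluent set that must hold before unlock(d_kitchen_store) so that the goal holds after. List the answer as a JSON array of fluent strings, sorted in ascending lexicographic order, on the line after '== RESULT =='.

Regress:
  G ∩ del = {}  (empty — regression defined)
  G \ add = {at(store), have(k3), open(d_hall_store), open(d_kitchen_store)} \ {open(d_kitchen_store)} = {at(store), have(k3), open(d_hall_store)}
  ∪ pre   = {at(store), have(k3), open(d_hall_store)} ∪ {have(k4), locked(d_kitchen_store)}
          = {at(store), have(k3), have(k4), locked(d_kitchen_store), open(d_hall_store)}

== RESULT ==
["at(store)", "have(k3)", "have(k4)", "locked(d_kitchen_store)", "open(d_hall_store)"]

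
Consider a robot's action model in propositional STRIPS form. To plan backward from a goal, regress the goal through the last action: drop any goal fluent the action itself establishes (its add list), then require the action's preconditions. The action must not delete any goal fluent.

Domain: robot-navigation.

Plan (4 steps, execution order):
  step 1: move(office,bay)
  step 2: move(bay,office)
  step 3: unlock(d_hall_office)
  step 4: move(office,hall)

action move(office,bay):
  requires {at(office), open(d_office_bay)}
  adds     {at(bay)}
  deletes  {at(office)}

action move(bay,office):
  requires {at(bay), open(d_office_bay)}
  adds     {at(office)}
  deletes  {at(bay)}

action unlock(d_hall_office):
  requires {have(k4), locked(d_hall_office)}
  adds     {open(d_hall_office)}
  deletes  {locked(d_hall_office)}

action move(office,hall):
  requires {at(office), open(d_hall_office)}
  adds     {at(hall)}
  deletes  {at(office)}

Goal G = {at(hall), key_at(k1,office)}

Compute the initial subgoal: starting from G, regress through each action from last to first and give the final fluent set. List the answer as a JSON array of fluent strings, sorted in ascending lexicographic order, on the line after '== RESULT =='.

Regress step by step:
  through step 4 (move(office,hall)): drop {at(hall)}, keep {key_at(k1,office)}, require {at(office), open(d_hall_office)}
    → {at(office), key_at(k1,office), open(d_hall_office)}
  through step 3 (unlock(d_hall_office)): drop {open(d_hall_office)}, keep {at(office), key_at(k1,office)}, require {have(k4), locked(d_hall_office)}
    → {at(office), have(k4), key_at(k1,office), locked(d_hall_office)}
  through step 2 (move(bay,office)): drop {at(office)}, keep {have(k4), key_at(k1,office), locked(d_hall_office)}, require {at(bay), open(d_office_bay)}
    → {at(bay), have(k4), key_at(k1,office), locked(d_hall_office), open(d_office_bay)}
  through step 1 (move(office,bay)): drop {at(bay)}, keep {have(k4), key_at(k1,office), locked(d_hall_office), open(d_office_bay)}, require {at(office), open(d_office_bay)}
    → {at(office), have(k4), key_at(k1,office), locked(d_hall_office), open(d_office_bay)}

== RESULT ==
["at(office)", "have(k4)", "key_at(k1,office)", "locked(d_hall_office)", "open(d_office_bay)"]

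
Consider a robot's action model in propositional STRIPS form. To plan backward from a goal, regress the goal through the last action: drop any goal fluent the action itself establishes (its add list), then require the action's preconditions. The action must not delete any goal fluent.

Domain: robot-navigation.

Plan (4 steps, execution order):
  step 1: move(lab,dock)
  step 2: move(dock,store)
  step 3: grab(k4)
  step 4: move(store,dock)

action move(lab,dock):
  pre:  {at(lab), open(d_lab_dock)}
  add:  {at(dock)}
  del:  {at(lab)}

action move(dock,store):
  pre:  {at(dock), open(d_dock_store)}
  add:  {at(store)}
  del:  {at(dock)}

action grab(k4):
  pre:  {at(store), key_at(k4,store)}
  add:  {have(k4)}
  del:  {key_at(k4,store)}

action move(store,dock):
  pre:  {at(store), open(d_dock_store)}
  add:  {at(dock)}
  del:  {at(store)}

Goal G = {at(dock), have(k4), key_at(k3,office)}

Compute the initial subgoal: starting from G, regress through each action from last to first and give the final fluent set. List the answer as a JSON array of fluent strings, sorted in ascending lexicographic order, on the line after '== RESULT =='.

Regress step by step:
  through step 4 (move(store,dock)): drop {at(dock)}, keep {have(k4), key_at(k3,office)}, require {at(store), open(d_dock_store)}
    → {at(store), have(k4), key_at(k3,office), open(d_dock_store)}
  through step 3 (grab(k4)): drop {have(k4)}, keep {at(store), key_at(k3,office), open(d_dock_store)}, require {at(store), key_at(k4,store)}
    → {at(store), key_at(k3,office), key_at(k4,store), open(d_dock_store)}
  through step 2 (move(dock,store)): drop {at(store)}, keep {key_at(k3,office), key_at(k4,store), open(d_dock_store)}, require {at(dock), open(d_dock_store)}
    → {at(dock), key_at(k3,office), key_at(k4,store), open(d_dock_store)}
  through step 1 (move(lab,dock)): drop {at(dock)}, keep {key_at(k3,office), key_at(k4,store), open(d_dock_store)}, require {at(lab), open(d_lab_dock)}
    → {at(lab), key_at(k3,office), key_at(k4,store), open(d_dock_store), open(d_lab_dock)}

== RESULT ==
["at(lab)", "key_at(k3,office)", "key_at(k4,store)", "open(d_dock_store)", "open(d_lab_dock)"]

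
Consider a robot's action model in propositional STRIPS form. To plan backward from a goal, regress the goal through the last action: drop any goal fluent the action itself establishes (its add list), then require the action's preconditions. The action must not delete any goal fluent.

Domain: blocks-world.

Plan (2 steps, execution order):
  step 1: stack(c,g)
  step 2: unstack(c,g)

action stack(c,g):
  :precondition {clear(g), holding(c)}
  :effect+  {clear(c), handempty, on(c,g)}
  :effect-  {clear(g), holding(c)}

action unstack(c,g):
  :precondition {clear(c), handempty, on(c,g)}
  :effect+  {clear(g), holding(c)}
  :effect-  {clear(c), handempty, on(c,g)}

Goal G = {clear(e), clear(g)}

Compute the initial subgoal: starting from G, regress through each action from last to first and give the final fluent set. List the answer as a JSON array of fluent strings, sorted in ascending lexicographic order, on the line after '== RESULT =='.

Work backward from the goal:
  through step 2 (unstack(c,g)): drop {clear(g)}, keep {clear(e)}, require {clear(c), handempty, on(c,g)}
    → {clear(c), clear(e), handempty, on(c,g)}
  through step 1 (stack(c,g)): drop {clear(c), handempty, on(c,g)}, keep {clear(e)}, require {clear(g), holding(c)}
    → {clear(e), clear(g), holding(c)}

== RESULT ==
["clear(e)", "clear(g)", "holding(c)"]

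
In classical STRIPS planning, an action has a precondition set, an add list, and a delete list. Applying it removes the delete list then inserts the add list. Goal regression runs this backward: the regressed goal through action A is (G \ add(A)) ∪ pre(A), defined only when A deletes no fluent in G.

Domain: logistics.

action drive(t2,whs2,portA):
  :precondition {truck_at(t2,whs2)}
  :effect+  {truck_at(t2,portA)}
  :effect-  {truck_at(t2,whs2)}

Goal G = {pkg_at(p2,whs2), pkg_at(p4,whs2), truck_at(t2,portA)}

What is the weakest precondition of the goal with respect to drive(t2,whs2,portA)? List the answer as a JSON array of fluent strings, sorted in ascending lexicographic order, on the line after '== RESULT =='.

Regress:
  G ∩ del = {}  (empty — regression defined)
  G \ add = {pkg_at(p2,whs2), pkg_at(p4,whs2), truck_at(t2,portA)} \ {truck_at(t2,portA)} = {pkg_at(p2,whs2), pkg_at(p4,whs2)}
  ∪ pre   = {pkg_at(p2,whs2), pkg_at(p4,whs2)} ∪ {truck_at(t2,whs2)}
          = {pkg_at(p2,whs2), pkg_at(p4,whs2), truck_at(t2,whs2)}

== RESULT ==
["pkg_at(p2,whs2)", "pkg_at(p4,whs2)", "truck_at(t2,whs2)"]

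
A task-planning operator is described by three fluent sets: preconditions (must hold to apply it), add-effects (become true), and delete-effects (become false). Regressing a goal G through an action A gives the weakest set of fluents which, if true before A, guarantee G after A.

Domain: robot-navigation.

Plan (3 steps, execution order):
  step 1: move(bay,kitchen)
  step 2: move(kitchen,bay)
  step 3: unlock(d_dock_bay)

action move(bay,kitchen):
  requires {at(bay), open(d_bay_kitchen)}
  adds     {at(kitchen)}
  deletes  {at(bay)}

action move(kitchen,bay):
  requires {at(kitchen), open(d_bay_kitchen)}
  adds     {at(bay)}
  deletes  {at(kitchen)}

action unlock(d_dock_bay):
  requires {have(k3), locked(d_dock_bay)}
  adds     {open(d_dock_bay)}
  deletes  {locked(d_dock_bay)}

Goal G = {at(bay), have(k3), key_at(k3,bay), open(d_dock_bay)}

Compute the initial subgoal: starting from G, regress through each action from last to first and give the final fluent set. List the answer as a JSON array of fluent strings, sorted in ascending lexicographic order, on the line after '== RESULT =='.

Work backward from the goal:
  through step 3 (unlock(d_dock_bay)): drop {open(d_dock_bay)}, keep {at(bay), have(k3), key_at(k3,bay)}, require {have(k3), locked(d_dock_bay)}
    → {at(bay), have(k3), key_at(k3,bay), locked(d_dock_bay)}
  through step 2 (move(kitchen,bay)): drop {at(bay)}, keep {have(k3), key_at(k3,bay), locked(d_dock_bay)}, require {at(kitchen), open(d_bay_kitchen)}
    → {at(kitchen), have(k3), key_at(k3,bay), locked(d_dock_bay), open(d_bay_kitchen)}
  through step 1 (move(bay,kitchen)): drop {at(kitchen)}, keep {have(k3), key_at(k3,bay), locked(d_dock_bay), open(d_bay_kitchen)}, require {at(bay), open(d_bay_kitchen)}
    → {at(bay), have(k3), key_at(k3,bay), locked(d_dock_bay), open(d_bay_kitchen)}

== RESULT ==
["at(bay)", "have(k3)", "key_at(k3,bay)", "locked(d_dock_bay)", "open(d_bay_kitchen)"]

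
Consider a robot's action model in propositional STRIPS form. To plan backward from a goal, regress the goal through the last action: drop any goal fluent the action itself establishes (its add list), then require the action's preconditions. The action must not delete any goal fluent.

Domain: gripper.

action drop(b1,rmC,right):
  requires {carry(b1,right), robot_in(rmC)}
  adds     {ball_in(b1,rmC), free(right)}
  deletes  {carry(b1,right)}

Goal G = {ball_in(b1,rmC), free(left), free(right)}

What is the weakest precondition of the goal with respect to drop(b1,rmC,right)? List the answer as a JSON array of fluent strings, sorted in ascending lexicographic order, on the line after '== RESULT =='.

Regress:
  G ∩ del = {}  (empty — regression defined)
  G \ add = {ball_in(b1,rmC), free(left), free(right)} \ {ball_in(b1,rmC), free(right)} = {free(left)}
  ∪ pre   = {free(left)} ∪ {carry(b1,right), robot_in(rmC)}
          = {carry(b1,right), free(left), robot_in(rmC)}

== RESULT ==
["carry(b1,right)", "free(left)", "robot_in(rmC)"]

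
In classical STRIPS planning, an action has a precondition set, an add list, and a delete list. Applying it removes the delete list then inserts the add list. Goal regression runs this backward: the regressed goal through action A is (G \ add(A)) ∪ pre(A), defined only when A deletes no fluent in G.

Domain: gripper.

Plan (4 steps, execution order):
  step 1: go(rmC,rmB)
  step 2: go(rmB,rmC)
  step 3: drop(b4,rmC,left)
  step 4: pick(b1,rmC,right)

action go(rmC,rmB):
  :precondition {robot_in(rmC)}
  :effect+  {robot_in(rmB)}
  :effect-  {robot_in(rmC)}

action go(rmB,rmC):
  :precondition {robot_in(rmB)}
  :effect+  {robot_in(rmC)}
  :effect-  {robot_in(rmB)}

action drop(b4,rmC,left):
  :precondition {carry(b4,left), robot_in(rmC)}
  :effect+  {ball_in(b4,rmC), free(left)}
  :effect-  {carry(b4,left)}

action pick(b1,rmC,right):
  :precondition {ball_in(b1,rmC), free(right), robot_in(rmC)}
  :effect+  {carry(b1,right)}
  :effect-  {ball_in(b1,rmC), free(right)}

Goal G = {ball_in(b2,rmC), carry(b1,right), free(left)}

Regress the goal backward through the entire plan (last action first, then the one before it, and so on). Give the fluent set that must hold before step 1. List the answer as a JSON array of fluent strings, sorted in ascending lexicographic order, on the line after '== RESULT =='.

Work backward from the goal:
  through step 4 (pick(b1,rmC,right)): drop {carry(b1,right)}, keep {ball_in(b2,rmC), free(left)}, require {ball_in(b1,rmC), free(right), robot_in(rmC)}
    → {ball_in(b1,rmC), ball_in(b2,rmC), free(left), free(right), robot_in(rmC)}
  through step 3 (drop(b4,rmC,left)): drop {free(left)}, keep {ball_in(b1,rmC), ball_in(b2,rmC), free(right), robot_in(rmC)}, require {carry(b4,left), robot_in(rmC)}
    → {ball_in(b1,rmC), ball_in(b2,rmC), carry(b4,left), free(right), robot_in(rmC)}
  through step 2 (go(rmB,rmC)): drop {robot_in(rmC)}, keep {ball_in(b1,rmC), ball_in(b2,rmC), carry(b4,left), free(right)}, require {robot_in(rmB)}
    → {ball_in(b1,rmC), ball_in(b2,rmC), carry(b4,left), free(right), robot_in(rmB)}
  through step 1 (go(rmC,rmB)): drop {robot_in(rmB)}, keep {ball_in(b1,rmC), ball_in(b2,rmC), carry(b4,left), free(right)}, require {robot_in(rmC)}
    → {ball_in(b1,rmC), ball_in(b2,rmC), carry(b4,left), free(right), robot_in(rmC)}

== RESULT ==
["ball_in(b1,rmC)", "ball_in(b2,rmC)", "carry(b4,left)", "free(right)", "robot_in(rmC)"]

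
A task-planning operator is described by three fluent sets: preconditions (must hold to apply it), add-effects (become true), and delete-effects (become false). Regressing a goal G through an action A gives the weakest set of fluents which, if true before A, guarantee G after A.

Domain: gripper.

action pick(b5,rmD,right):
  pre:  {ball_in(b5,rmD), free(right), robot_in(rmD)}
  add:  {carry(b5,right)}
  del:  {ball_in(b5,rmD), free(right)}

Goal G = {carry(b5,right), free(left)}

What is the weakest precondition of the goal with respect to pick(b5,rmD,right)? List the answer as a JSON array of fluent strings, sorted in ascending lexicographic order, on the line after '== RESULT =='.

Compute (G \ add) ∪ pre:
  G ∩ del = {}  (empty — regression defined)
  G \ add = {carry(b5,right), free(left)} \ {carry(b5,right)} = {free(left)}
  ∪ pre   = {free(left)} ∪ {ball_in(b5,rmD), free(right), robot_in(rmD)}
          = {ball_in(b5,rmD), free(left), free(right), robot_in(rmD)}

== RESULT ==
["ball_in(b5,rmD)", "free(left)", "free(right)", "robot_in(rmD)"]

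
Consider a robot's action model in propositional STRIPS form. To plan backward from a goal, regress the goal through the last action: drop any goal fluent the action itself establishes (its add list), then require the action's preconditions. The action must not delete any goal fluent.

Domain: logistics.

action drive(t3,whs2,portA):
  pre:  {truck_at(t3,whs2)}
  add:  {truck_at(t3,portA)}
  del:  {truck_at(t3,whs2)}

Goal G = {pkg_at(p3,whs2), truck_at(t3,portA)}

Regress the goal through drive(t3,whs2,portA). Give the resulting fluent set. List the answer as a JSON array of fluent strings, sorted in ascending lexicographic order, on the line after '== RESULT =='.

Regress:
  G ∩ del = {}  (empty — regression defined)
  G \ add = {pkg_at(p3,whs2), truck_at(t3,portA)} \ {truck_at(t3,portA)} = {pkg_at(p3,whs2)}
  ∪ pre   = {pkg_at(p3,whs2)} ∪ {truck_at(t3,whs2)}
          = {pkg_at(p3,whs2), truck_at(t3,whs2)}

== RESULT ==
["pkg_at(p3,whs2)", "truck_at(t3,whs2)"]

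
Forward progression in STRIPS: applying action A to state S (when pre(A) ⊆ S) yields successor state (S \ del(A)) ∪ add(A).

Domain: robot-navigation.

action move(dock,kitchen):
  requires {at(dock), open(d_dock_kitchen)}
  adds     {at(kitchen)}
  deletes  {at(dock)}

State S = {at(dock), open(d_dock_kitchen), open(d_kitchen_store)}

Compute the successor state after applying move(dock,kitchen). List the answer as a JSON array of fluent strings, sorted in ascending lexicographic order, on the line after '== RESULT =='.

Compute (S \ del) ∪ add:
  pre ⊆ S: {at(dock), open(d_dock_kitchen)} ⊆ S  — applicable
  S \ del = {open(d_dock_kitchen), open(d_kitchen_store)}
  ∪ add   = {at(kitchen), open(d_dock_kitchen), open(d_kitchen_store)}

== RESULT ==
["at(kitchen)", "open(d_dock_kitchen)", "open(d_kitchen_store)"]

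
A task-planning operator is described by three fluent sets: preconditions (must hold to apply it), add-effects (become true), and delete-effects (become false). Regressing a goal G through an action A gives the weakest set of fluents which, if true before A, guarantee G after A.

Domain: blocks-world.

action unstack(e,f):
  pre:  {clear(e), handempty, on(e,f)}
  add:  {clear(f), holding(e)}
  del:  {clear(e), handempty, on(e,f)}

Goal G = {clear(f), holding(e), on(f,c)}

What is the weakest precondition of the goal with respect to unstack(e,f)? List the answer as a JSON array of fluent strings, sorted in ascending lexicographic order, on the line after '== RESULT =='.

Compute (G \ add) ∪ pre:
  G ∩ del = {}  (empty — regression defined)
  G \ add = {clear(f), holding(e), on(f,c)} \ {clear(f), holding(e)} = {on(f,c)}
  ∪ pre   = {on(f,c)} ∪ {clear(e), handempty, on(e,f)}
          = {clear(e), handempty, on(e,f), on(f,c)}

== RESULT ==
["clear(e)", "handempty", "on(e,f)", "on(f,c)"]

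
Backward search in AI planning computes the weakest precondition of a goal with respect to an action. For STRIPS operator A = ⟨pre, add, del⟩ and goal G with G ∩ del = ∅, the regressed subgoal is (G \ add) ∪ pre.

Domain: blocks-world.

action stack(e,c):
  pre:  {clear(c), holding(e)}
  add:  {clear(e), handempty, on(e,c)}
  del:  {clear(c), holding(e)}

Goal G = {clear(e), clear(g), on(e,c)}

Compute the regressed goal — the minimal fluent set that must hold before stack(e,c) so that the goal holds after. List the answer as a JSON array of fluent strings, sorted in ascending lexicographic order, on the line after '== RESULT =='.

Compute (G \ add) ∪ pre:
  G ∩ del = {}  (empty — regression defined)
  G \ add = {clear(e), clear(g), on(e,c)} \ {clear(e), handempty, on(e,c)} = {clear(g)}
  ∪ pre   = {clear(g)} ∪ {clear(c), holding(e)}
          = {clear(c), clear(g), holding(e)}

== RESULT ==
["clear(c)", "clear(g)", "holding(e)"]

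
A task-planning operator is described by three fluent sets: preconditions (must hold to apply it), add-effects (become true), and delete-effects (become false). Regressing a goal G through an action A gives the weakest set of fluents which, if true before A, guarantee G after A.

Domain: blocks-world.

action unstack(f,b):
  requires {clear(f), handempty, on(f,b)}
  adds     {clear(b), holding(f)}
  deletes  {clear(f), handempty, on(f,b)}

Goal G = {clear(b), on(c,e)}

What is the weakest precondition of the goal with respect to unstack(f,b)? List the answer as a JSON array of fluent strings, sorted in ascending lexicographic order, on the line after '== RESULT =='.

Compute (G \ add) ∪ pre:
  G ∩ del = {}  (empty — regression defined)
  G \ add = {clear(b), on(c,e)} \ {clear(b), holding(f)} = {on(c,e)}
  ∪ pre   = {on(c,e)} ∪ {clear(f), handempty, on(f,b)}
          = {clear(f), handempty, on(c,e), on(f,b)}

== RESULT ==
["clear(f)", "handempty", "on(c,e)", "on(f,b)"]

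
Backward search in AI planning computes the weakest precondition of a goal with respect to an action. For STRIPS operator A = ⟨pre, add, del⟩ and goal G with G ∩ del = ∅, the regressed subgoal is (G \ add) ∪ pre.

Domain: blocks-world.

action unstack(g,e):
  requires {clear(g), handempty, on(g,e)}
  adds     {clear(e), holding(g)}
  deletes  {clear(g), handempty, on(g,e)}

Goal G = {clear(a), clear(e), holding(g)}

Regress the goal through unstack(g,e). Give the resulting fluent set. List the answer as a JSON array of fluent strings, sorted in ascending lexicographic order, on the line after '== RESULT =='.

Compute (G \ add) ∪ pre:
  G ∩ del = {}  (empty — regression defined)
  G \ add = {clear(a), clear(e), holding(g)} \ {clear(e), holding(g)} = {clear(a)}
  ∪ pre   = {clear(a)} ∪ {clear(g), handempty, on(g,e)}
          = {clear(a), clear(g), handempty, on(g,e)}

== RESULT ==
["clear(a)", "clear(g)", "handempty", "on(g,e)"]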